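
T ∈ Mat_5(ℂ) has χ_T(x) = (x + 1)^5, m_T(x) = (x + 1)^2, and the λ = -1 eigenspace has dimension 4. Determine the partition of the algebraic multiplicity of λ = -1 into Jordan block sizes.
Block sizes for λ = -1: [2, 1, 1, 1]

Step 1 — from the characteristic polynomial, algebraic multiplicity of λ = -1 is 5. From dim ker(T − (-1)·I) = 4, there are exactly 4 Jordan blocks for λ = -1.
Step 2 — from the minimal polynomial, the factor (x + 1)^2 tells us the largest block for λ = -1 has size 2.
Step 3 — with total size 5, 4 blocks, and largest block 2, the block sizes (in nonincreasing order) are [2, 1, 1, 1].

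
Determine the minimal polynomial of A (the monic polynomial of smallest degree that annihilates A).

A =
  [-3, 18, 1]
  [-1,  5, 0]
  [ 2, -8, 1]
x^3 - 3*x^2 + 3*x - 1

The characteristic polynomial is χ_A(x) = (x - 1)^3, so the eigenvalues are known. The minimal polynomial is
  m_A(x) = Π_λ (x − λ)^{k_λ}
where k_λ is the size of the *largest* Jordan block for λ (equivalently, the smallest k with (A − λI)^k v = 0 for every generalised eigenvector v of λ).

  λ = 1: largest Jordan block has size 3, contributing (x − 1)^3

So m_A(x) = (x - 1)^3 = x^3 - 3*x^2 + 3*x - 1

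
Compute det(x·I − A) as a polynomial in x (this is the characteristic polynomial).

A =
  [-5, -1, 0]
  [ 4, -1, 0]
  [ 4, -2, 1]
x^3 + 5*x^2 + 3*x - 9

Expanding det(x·I − A) (e.g. by cofactor expansion or by noting that A is similar to its Jordan form J, which has the same characteristic polynomial as A) gives
  χ_A(x) = x^3 + 5*x^2 + 3*x - 9
which factors as (x - 1)*(x + 3)^2. The eigenvalues (with algebraic multiplicities) are λ = -3 with multiplicity 2, λ = 1 with multiplicity 1.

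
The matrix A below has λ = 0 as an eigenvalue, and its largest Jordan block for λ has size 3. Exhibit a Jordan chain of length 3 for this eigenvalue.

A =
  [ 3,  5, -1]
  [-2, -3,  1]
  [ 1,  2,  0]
A Jordan chain for λ = 0 of length 3:
v_1 = (-2, 1, -1)ᵀ
v_2 = (3, -2, 1)ᵀ
v_3 = (1, 0, 0)ᵀ

Let N = A − (0)·I. We want v_3 with N^3 v_3 = 0 but N^2 v_3 ≠ 0; then v_{j-1} := N · v_j for j = 3, …, 2.

Pick v_3 = (1, 0, 0)ᵀ.
Then v_2 = N · v_3 = (3, -2, 1)ᵀ.
Then v_1 = N · v_2 = (-2, 1, -1)ᵀ.

Sanity check: (A − (0)·I) v_1 = (0, 0, 0)ᵀ = 0. ✓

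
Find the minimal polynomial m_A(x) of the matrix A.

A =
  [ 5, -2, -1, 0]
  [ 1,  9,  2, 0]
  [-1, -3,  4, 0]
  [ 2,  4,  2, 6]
x^3 - 18*x^2 + 108*x - 216

The characteristic polynomial is χ_A(x) = (x - 6)^4, so the eigenvalues are known. The minimal polynomial is
  m_A(x) = Π_λ (x − λ)^{k_λ}
where k_λ is the size of the *largest* Jordan block for λ (equivalently, the smallest k with (A − λI)^k v = 0 for every generalised eigenvector v of λ).

  λ = 6: largest Jordan block has size 3, contributing (x − 6)^3

So m_A(x) = (x - 6)^3 = x^3 - 18*x^2 + 108*x - 216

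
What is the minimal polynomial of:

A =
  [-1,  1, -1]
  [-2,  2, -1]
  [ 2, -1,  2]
x^2 - 2*x + 1

The characteristic polynomial is χ_A(x) = (x - 1)^3, so the eigenvalues are known. The minimal polynomial is
  m_A(x) = Π_λ (x − λ)^{k_λ}
where k_λ is the size of the *largest* Jordan block for λ (equivalently, the smallest k with (A − λI)^k v = 0 for every generalised eigenvector v of λ).

  λ = 1: largest Jordan block has size 2, contributing (x − 1)^2

So m_A(x) = (x - 1)^2 = x^2 - 2*x + 1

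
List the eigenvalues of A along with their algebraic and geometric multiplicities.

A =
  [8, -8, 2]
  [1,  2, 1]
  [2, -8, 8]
λ = 6: alg = 3, geom = 2

Step 1 — factor the characteristic polynomial to read off the algebraic multiplicities:
  χ_A(x) = (x - 6)^3

Step 2 — compute geometric multiplicities via the rank-nullity identity g(λ) = n − rank(A − λI):
  rank(A − (6)·I) = 1, so dim ker(A − (6)·I) = n − 1 = 2

Summary:
  λ = 6: algebraic multiplicity = 3, geometric multiplicity = 2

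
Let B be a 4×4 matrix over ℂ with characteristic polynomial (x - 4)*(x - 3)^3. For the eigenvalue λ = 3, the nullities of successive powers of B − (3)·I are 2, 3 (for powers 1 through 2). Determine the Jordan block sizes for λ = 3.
Block sizes for λ = 3: [2, 1]

From the dimensions of kernels of powers, the number of Jordan blocks of size at least j is d_j − d_{j−1} where d_j = dim ker(N^j) (with d_0 = 0). Computing the differences gives [2, 1].
The number of blocks of size exactly k is (#blocks of size ≥ k) − (#blocks of size ≥ k + 1), so the partition is: 1 block(s) of size 1, 1 block(s) of size 2.
In nonincreasing order the block sizes are [2, 1].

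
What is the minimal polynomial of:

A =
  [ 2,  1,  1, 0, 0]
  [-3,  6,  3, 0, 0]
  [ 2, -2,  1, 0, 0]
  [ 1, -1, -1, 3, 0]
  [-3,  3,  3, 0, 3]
x^2 - 6*x + 9

The characteristic polynomial is χ_A(x) = (x - 3)^5, so the eigenvalues are known. The minimal polynomial is
  m_A(x) = Π_λ (x − λ)^{k_λ}
where k_λ is the size of the *largest* Jordan block for λ (equivalently, the smallest k with (A − λI)^k v = 0 for every generalised eigenvector v of λ).

  λ = 3: largest Jordan block has size 2, contributing (x − 3)^2

So m_A(x) = (x - 3)^2 = x^2 - 6*x + 9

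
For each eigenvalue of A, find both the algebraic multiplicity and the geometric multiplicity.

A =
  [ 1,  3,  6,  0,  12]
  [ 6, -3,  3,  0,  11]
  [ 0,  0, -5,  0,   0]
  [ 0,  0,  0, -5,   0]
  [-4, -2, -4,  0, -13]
λ = -5: alg = 5, geom = 3

Step 1 — factor the characteristic polynomial to read off the algebraic multiplicities:
  χ_A(x) = (x + 5)^5

Step 2 — compute geometric multiplicities via the rank-nullity identity g(λ) = n − rank(A − λI):
  rank(A − (-5)·I) = 2, so dim ker(A − (-5)·I) = n − 2 = 3

Summary:
  λ = -5: algebraic multiplicity = 5, geometric multiplicity = 3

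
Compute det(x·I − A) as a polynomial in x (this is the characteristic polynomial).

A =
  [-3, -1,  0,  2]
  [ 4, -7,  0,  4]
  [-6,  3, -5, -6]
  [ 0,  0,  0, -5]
x^4 + 20*x^3 + 150*x^2 + 500*x + 625

Expanding det(x·I − A) (e.g. by cofactor expansion or by noting that A is similar to its Jordan form J, which has the same characteristic polynomial as A) gives
  χ_A(x) = x^4 + 20*x^3 + 150*x^2 + 500*x + 625
which factors as (x + 5)^4. The eigenvalues (with algebraic multiplicities) are λ = -5 with multiplicity 4.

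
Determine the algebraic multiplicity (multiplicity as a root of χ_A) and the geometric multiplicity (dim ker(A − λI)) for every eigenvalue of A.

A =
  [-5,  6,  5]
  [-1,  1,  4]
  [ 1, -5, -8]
λ = -4: alg = 3, geom = 1

Step 1 — factor the characteristic polynomial to read off the algebraic multiplicities:
  χ_A(x) = (x + 4)^3

Step 2 — compute geometric multiplicities via the rank-nullity identity g(λ) = n − rank(A − λI):
  rank(A − (-4)·I) = 2, so dim ker(A − (-4)·I) = n − 2 = 1

Summary:
  λ = -4: algebraic multiplicity = 3, geometric multiplicity = 1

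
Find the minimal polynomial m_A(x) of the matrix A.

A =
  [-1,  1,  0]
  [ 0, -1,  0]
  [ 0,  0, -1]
x^2 + 2*x + 1

The characteristic polynomial is χ_A(x) = (x + 1)^3, so the eigenvalues are known. The minimal polynomial is
  m_A(x) = Π_λ (x − λ)^{k_λ}
where k_λ is the size of the *largest* Jordan block for λ (equivalently, the smallest k with (A − λI)^k v = 0 for every generalised eigenvector v of λ).

  λ = -1: largest Jordan block has size 2, contributing (x + 1)^2

So m_A(x) = (x + 1)^2 = x^2 + 2*x + 1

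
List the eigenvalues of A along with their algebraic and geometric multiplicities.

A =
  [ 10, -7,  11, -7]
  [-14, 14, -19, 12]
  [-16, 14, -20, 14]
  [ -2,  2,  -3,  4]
λ = 2: alg = 4, geom = 2

Step 1 — factor the characteristic polynomial to read off the algebraic multiplicities:
  χ_A(x) = (x - 2)^4

Step 2 — compute geometric multiplicities via the rank-nullity identity g(λ) = n − rank(A − λI):
  rank(A − (2)·I) = 2, so dim ker(A − (2)·I) = n − 2 = 2

Summary:
  λ = 2: algebraic multiplicity = 4, geometric multiplicity = 2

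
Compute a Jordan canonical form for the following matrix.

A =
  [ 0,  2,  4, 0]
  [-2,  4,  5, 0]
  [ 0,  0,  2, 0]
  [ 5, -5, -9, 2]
J_3(2) ⊕ J_1(2)

The characteristic polynomial is
  det(x·I − A) = x^4 - 8*x^3 + 24*x^2 - 32*x + 16 = (x - 2)^4

Eigenvalues and multiplicities (the geometric multiplicity of λ is n − rank(A − λI), which equals the number of Jordan blocks for λ):
  λ = 2: algebraic multiplicity = 4, geometric multiplicity = 2

Determining the block sizes for each eigenvalue:
  λ = 2: with am = 4 and gm = 2, the partition is not yet determined (e.g. several partitions of 4 into 2 parts exist). Let N = A − (2)·I. Computing rank(N^1) = 2, rank(N^2) = 1, rank(N^3) = 0; the number of blocks of size ≥ j is rank(N^{j−1}) − rank(N^j), giving [2, 1, 1]. So we have 1 block(s) of size 3, 1 block(s) of size 1 → block sizes [3, 1]

Assembling the blocks gives a Jordan form
J =
  [2, 1, 0, 0]
  [0, 2, 1, 0]
  [0, 0, 2, 0]
  [0, 0, 0, 2]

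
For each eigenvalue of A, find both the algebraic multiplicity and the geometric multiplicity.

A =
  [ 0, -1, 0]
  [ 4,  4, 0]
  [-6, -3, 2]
λ = 2: alg = 3, geom = 2

Step 1 — factor the characteristic polynomial to read off the algebraic multiplicities:
  χ_A(x) = (x - 2)^3

Step 2 — compute geometric multiplicities via the rank-nullity identity g(λ) = n − rank(A − λI):
  rank(A − (2)·I) = 1, so dim ker(A − (2)·I) = n − 1 = 2

Summary:
  λ = 2: algebraic multiplicity = 3, geometric multiplicity = 2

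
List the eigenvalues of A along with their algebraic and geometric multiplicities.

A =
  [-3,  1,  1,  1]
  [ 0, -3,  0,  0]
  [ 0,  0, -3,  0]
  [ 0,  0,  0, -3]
λ = -3: alg = 4, geom = 3

Step 1 — factor the characteristic polynomial to read off the algebraic multiplicities:
  χ_A(x) = (x + 3)^4

Step 2 — compute geometric multiplicities via the rank-nullity identity g(λ) = n − rank(A − λI):
  rank(A − (-3)·I) = 1, so dim ker(A − (-3)·I) = n − 1 = 3

Summary:
  λ = -3: algebraic multiplicity = 4, geometric multiplicity = 3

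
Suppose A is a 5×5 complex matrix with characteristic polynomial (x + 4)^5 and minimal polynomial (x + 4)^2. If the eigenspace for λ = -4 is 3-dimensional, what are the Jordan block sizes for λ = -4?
Block sizes for λ = -4: [2, 2, 1]

Step 1 — from the characteristic polynomial, algebraic multiplicity of λ = -4 is 5. From dim ker(A − (-4)·I) = 3, there are exactly 3 Jordan blocks for λ = -4.
Step 2 — from the minimal polynomial, the factor (x + 4)^2 tells us the largest block for λ = -4 has size 2.
Step 3 — with total size 5, 3 blocks, and largest block 2, the block sizes (in nonincreasing order) are [2, 2, 1].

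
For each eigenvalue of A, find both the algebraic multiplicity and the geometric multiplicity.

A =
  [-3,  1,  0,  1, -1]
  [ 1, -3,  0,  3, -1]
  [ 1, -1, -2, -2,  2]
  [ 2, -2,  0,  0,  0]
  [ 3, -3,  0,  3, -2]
λ = -2: alg = 5, geom = 2

Step 1 — factor the characteristic polynomial to read off the algebraic multiplicities:
  χ_A(x) = (x + 2)^5

Step 2 — compute geometric multiplicities via the rank-nullity identity g(λ) = n − rank(A − λI):
  rank(A − (-2)·I) = 3, so dim ker(A − (-2)·I) = n − 3 = 2

Summary:
  λ = -2: algebraic multiplicity = 5, geometric multiplicity = 2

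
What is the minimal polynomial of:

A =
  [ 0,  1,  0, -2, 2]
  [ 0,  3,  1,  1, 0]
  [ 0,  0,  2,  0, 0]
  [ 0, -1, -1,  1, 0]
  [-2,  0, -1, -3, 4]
x^3 - 6*x^2 + 12*x - 8

The characteristic polynomial is χ_A(x) = (x - 2)^5, so the eigenvalues are known. The minimal polynomial is
  m_A(x) = Π_λ (x − λ)^{k_λ}
where k_λ is the size of the *largest* Jordan block for λ (equivalently, the smallest k with (A − λI)^k v = 0 for every generalised eigenvector v of λ).

  λ = 2: largest Jordan block has size 3, contributing (x − 2)^3

So m_A(x) = (x - 2)^3 = x^3 - 6*x^2 + 12*x - 8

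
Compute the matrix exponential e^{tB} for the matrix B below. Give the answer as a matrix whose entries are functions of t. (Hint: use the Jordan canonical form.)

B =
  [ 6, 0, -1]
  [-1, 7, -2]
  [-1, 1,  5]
e^{tB} =
  [t^2*exp(6*t)/2 + exp(6*t), -t^2*exp(6*t)/2, t^2*exp(6*t)/2 - t*exp(6*t)]
  [t^2*exp(6*t)/2 - t*exp(6*t), -t^2*exp(6*t)/2 + t*exp(6*t) + exp(6*t), t^2*exp(6*t)/2 - 2*t*exp(6*t)]
  [-t*exp(6*t), t*exp(6*t), -t*exp(6*t) + exp(6*t)]

Strategy: write B = P · J · P⁻¹ where J is a Jordan canonical form, so e^{tB} = P · e^{tJ} · P⁻¹, and e^{tJ} can be computed block-by-block.

B has Jordan form
J =
  [6, 1, 0]
  [0, 6, 1]
  [0, 0, 6]
(up to reordering of blocks).

Per-block formulas:
  For a 3×3 Jordan block J_3(6): exp(t · J_3(6)) = e^(6t)·(I + t·N + (t^2/2)·N^2), where N is the 3×3 nilpotent shift.

After assembling e^{tJ} and conjugating by P, we get:

e^{tB} =
  [t^2*exp(6*t)/2 + exp(6*t), -t^2*exp(6*t)/2, t^2*exp(6*t)/2 - t*exp(6*t)]
  [t^2*exp(6*t)/2 - t*exp(6*t), -t^2*exp(6*t)/2 + t*exp(6*t) + exp(6*t), t^2*exp(6*t)/2 - 2*t*exp(6*t)]
  [-t*exp(6*t), t*exp(6*t), -t*exp(6*t) + exp(6*t)]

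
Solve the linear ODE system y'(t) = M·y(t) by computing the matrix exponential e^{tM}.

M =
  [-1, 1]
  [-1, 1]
e^{tM} =
  [1 - t, t]
  [-t, t + 1]

Strategy: write M = P · J · P⁻¹ where J is a Jordan canonical form, so e^{tM} = P · e^{tJ} · P⁻¹, and e^{tJ} can be computed block-by-block.

M has Jordan form
J =
  [0, 1]
  [0, 0]
(up to reordering of blocks).

Per-block formulas:
  For a 2×2 Jordan block J_2(0): exp(t · J_2(0)) = e^(0t)·(I + t·N), where N is the 2×2 nilpotent shift.

After assembling e^{tJ} and conjugating by P, we get:

e^{tM} =
  [1 - t, t]
  [-t, t + 1]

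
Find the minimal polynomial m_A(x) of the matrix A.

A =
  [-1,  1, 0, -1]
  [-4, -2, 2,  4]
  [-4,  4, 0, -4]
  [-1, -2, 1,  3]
x^3

The characteristic polynomial is χ_A(x) = x^4, so the eigenvalues are known. The minimal polynomial is
  m_A(x) = Π_λ (x − λ)^{k_λ}
where k_λ is the size of the *largest* Jordan block for λ (equivalently, the smallest k with (A − λI)^k v = 0 for every generalised eigenvector v of λ).

  λ = 0: largest Jordan block has size 3, contributing (x − 0)^3

So m_A(x) = x^3 = x^3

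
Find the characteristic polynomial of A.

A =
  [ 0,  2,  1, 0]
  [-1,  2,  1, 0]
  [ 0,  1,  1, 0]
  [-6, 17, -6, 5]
x^4 - 8*x^3 + 18*x^2 - 16*x + 5

Expanding det(x·I − A) (e.g. by cofactor expansion or by noting that A is similar to its Jordan form J, which has the same characteristic polynomial as A) gives
  χ_A(x) = x^4 - 8*x^3 + 18*x^2 - 16*x + 5
which factors as (x - 5)*(x - 1)^3. The eigenvalues (with algebraic multiplicities) are λ = 1 with multiplicity 3, λ = 5 with multiplicity 1.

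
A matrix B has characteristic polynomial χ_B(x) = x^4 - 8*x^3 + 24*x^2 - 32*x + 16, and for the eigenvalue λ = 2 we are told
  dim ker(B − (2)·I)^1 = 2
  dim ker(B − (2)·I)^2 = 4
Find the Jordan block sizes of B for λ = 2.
Block sizes for λ = 2: [2, 2]

From the dimensions of kernels of powers, the number of Jordan blocks of size at least j is d_j − d_{j−1} where d_j = dim ker(N^j) (with d_0 = 0). Computing the differences gives [2, 2].
The number of blocks of size exactly k is (#blocks of size ≥ k) − (#blocks of size ≥ k + 1), so the partition is: 2 block(s) of size 2.
In nonincreasing order the block sizes are [2, 2].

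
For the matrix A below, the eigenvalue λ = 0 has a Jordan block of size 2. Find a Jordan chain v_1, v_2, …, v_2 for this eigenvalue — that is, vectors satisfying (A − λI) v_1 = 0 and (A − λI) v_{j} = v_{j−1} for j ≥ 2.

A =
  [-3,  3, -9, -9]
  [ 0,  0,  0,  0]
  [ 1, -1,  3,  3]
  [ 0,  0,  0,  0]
A Jordan chain for λ = 0 of length 2:
v_1 = (-3, 0, 1, 0)ᵀ
v_2 = (1, 0, 0, 0)ᵀ

Let N = A − (0)·I. We want v_2 with N^2 v_2 = 0 but N^1 v_2 ≠ 0; then v_{j-1} := N · v_j for j = 2, …, 2.

Pick v_2 = (1, 0, 0, 0)ᵀ.
Then v_1 = N · v_2 = (-3, 0, 1, 0)ᵀ.

Sanity check: (A − (0)·I) v_1 = (0, 0, 0, 0)ᵀ = 0. ✓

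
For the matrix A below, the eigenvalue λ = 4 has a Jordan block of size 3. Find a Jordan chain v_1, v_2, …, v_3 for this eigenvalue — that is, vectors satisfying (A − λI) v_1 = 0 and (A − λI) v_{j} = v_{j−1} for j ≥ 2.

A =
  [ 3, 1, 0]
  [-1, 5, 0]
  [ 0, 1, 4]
A Jordan chain for λ = 4 of length 3:
v_1 = (0, 0, -1)ᵀ
v_2 = (-1, -1, 0)ᵀ
v_3 = (1, 0, 0)ᵀ

Let N = A − (4)·I. We want v_3 with N^3 v_3 = 0 but N^2 v_3 ≠ 0; then v_{j-1} := N · v_j for j = 3, …, 2.

Pick v_3 = (1, 0, 0)ᵀ.
Then v_2 = N · v_3 = (-1, -1, 0)ᵀ.
Then v_1 = N · v_2 = (0, 0, -1)ᵀ.

Sanity check: (A − (4)·I) v_1 = (0, 0, 0)ᵀ = 0. ✓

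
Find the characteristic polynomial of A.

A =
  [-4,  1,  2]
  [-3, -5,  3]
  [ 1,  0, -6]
x^3 + 15*x^2 + 75*x + 125

Expanding det(x·I − A) (e.g. by cofactor expansion or by noting that A is similar to its Jordan form J, which has the same characteristic polynomial as A) gives
  χ_A(x) = x^3 + 15*x^2 + 75*x + 125
which factors as (x + 5)^3. The eigenvalues (with algebraic multiplicities) are λ = -5 with multiplicity 3.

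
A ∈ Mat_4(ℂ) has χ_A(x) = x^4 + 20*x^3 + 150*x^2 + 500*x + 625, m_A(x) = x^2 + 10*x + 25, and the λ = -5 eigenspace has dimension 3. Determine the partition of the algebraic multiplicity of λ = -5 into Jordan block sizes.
Block sizes for λ = -5: [2, 1, 1]

Step 1 — from the characteristic polynomial, algebraic multiplicity of λ = -5 is 4. From dim ker(A − (-5)·I) = 3, there are exactly 3 Jordan blocks for λ = -5.
Step 2 — from the minimal polynomial, the factor (x + 5)^2 tells us the largest block for λ = -5 has size 2.
Step 3 — with total size 4, 3 blocks, and largest block 2, the block sizes (in nonincreasing order) are [2, 1, 1].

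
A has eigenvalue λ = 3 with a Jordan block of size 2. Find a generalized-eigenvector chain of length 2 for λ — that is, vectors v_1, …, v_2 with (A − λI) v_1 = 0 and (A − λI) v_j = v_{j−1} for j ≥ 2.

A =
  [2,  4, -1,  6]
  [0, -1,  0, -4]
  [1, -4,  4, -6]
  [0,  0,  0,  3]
A Jordan chain for λ = 3 of length 2:
v_1 = (-1, 0, 1, 0)ᵀ
v_2 = (1, 0, 0, 0)ᵀ

Let N = A − (3)·I. We want v_2 with N^2 v_2 = 0 but N^1 v_2 ≠ 0; then v_{j-1} := N · v_j for j = 2, …, 2.

Pick v_2 = (1, 0, 0, 0)ᵀ.
Then v_1 = N · v_2 = (-1, 0, 1, 0)ᵀ.

Sanity check: (A − (3)·I) v_1 = (0, 0, 0, 0)ᵀ = 0. ✓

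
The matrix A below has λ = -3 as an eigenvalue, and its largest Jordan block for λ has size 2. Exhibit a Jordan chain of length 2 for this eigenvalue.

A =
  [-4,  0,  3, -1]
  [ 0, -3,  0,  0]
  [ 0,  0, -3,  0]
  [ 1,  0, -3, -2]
A Jordan chain for λ = -3 of length 2:
v_1 = (-1, 0, 0, 1)ᵀ
v_2 = (1, 0, 0, 0)ᵀ

Let N = A − (-3)·I. We want v_2 with N^2 v_2 = 0 but N^1 v_2 ≠ 0; then v_{j-1} := N · v_j for j = 2, …, 2.

Pick v_2 = (1, 0, 0, 0)ᵀ.
Then v_1 = N · v_2 = (-1, 0, 0, 1)ᵀ.

Sanity check: (A − (-3)·I) v_1 = (0, 0, 0, 0)ᵀ = 0. ✓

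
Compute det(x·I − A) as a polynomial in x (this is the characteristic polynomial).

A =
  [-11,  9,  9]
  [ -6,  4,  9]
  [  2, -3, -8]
x^3 + 15*x^2 + 75*x + 125

Expanding det(x·I − A) (e.g. by cofactor expansion or by noting that A is similar to its Jordan form J, which has the same characteristic polynomial as A) gives
  χ_A(x) = x^3 + 15*x^2 + 75*x + 125
which factors as (x + 5)^3. The eigenvalues (with algebraic multiplicities) are λ = -5 with multiplicity 3.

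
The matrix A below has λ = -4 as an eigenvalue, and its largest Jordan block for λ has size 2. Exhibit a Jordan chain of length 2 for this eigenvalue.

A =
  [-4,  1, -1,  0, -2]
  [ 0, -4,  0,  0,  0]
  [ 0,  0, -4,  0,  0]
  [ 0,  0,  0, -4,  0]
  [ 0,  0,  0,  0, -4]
A Jordan chain for λ = -4 of length 2:
v_1 = (1, 0, 0, 0, 0)ᵀ
v_2 = (0, 1, 0, 0, 0)ᵀ

Let N = A − (-4)·I. We want v_2 with N^2 v_2 = 0 but N^1 v_2 ≠ 0; then v_{j-1} := N · v_j for j = 2, …, 2.

Pick v_2 = (0, 1, 0, 0, 0)ᵀ.
Then v_1 = N · v_2 = (1, 0, 0, 0, 0)ᵀ.

Sanity check: (A − (-4)·I) v_1 = (0, 0, 0, 0, 0)ᵀ = 0. ✓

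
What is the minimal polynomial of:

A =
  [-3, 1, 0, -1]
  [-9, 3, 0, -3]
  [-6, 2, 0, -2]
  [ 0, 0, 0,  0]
x^2

The characteristic polynomial is χ_A(x) = x^4, so the eigenvalues are known. The minimal polynomial is
  m_A(x) = Π_λ (x − λ)^{k_λ}
where k_λ is the size of the *largest* Jordan block for λ (equivalently, the smallest k with (A − λI)^k v = 0 for every generalised eigenvector v of λ).

  λ = 0: largest Jordan block has size 2, contributing (x − 0)^2

So m_A(x) = x^2 = x^2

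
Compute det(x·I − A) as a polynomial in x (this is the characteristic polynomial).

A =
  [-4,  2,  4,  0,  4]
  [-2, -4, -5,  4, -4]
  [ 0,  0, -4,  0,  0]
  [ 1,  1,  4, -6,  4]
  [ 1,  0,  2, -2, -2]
x^5 + 20*x^4 + 160*x^3 + 640*x^2 + 1280*x + 1024

Expanding det(x·I − A) (e.g. by cofactor expansion or by noting that A is similar to its Jordan form J, which has the same characteristic polynomial as A) gives
  χ_A(x) = x^5 + 20*x^4 + 160*x^3 + 640*x^2 + 1280*x + 1024
which factors as (x + 4)^5. The eigenvalues (with algebraic multiplicities) are λ = -4 with multiplicity 5.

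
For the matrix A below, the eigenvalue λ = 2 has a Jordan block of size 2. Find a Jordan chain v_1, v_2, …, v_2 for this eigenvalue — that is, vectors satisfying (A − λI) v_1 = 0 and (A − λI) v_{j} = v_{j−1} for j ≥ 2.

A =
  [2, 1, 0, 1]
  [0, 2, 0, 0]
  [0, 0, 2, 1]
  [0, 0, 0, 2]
A Jordan chain for λ = 2 of length 2:
v_1 = (1, 0, 0, 0)ᵀ
v_2 = (0, 1, 0, 0)ᵀ

Let N = A − (2)·I. We want v_2 with N^2 v_2 = 0 but N^1 v_2 ≠ 0; then v_{j-1} := N · v_j for j = 2, …, 2.

Pick v_2 = (0, 1, 0, 0)ᵀ.
Then v_1 = N · v_2 = (1, 0, 0, 0)ᵀ.

Sanity check: (A − (2)·I) v_1 = (0, 0, 0, 0)ᵀ = 0. ✓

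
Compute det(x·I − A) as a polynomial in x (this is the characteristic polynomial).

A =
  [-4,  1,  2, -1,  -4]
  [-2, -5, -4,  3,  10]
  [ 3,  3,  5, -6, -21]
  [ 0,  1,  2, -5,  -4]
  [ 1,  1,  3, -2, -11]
x^5 + 20*x^4 + 160*x^3 + 640*x^2 + 1280*x + 1024

Expanding det(x·I − A) (e.g. by cofactor expansion or by noting that A is similar to its Jordan form J, which has the same characteristic polynomial as A) gives
  χ_A(x) = x^5 + 20*x^4 + 160*x^3 + 640*x^2 + 1280*x + 1024
which factors as (x + 4)^5. The eigenvalues (with algebraic multiplicities) are λ = -4 with multiplicity 5.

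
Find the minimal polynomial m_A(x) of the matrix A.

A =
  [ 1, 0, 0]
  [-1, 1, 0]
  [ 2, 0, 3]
x^3 - 5*x^2 + 7*x - 3

The characteristic polynomial is χ_A(x) = (x - 3)*(x - 1)^2, so the eigenvalues are known. The minimal polynomial is
  m_A(x) = Π_λ (x − λ)^{k_λ}
where k_λ is the size of the *largest* Jordan block for λ (equivalently, the smallest k with (A − λI)^k v = 0 for every generalised eigenvector v of λ).

  λ = 1: largest Jordan block has size 2, contributing (x − 1)^2
  λ = 3: largest Jordan block has size 1, contributing (x − 3)

So m_A(x) = (x - 3)*(x - 1)^2 = x^3 - 5*x^2 + 7*x - 3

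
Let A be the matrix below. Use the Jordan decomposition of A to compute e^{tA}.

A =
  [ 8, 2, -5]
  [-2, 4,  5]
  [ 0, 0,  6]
e^{tA} =
  [2*t*exp(6*t) + exp(6*t), 2*t*exp(6*t), -5*t*exp(6*t)]
  [-2*t*exp(6*t), -2*t*exp(6*t) + exp(6*t), 5*t*exp(6*t)]
  [0, 0, exp(6*t)]

Strategy: write A = P · J · P⁻¹ where J is a Jordan canonical form, so e^{tA} = P · e^{tJ} · P⁻¹, and e^{tJ} can be computed block-by-block.

A has Jordan form
J =
  [6, 1, 0]
  [0, 6, 0]
  [0, 0, 6]
(up to reordering of blocks).

Per-block formulas:
  For a 2×2 Jordan block J_2(6): exp(t · J_2(6)) = e^(6t)·(I + t·N), where N is the 2×2 nilpotent shift.
  For a 1×1 block at λ = 6: exp(t · [6]) = [e^(6t)].

After assembling e^{tJ} and conjugating by P, we get:

e^{tA} =
  [2*t*exp(6*t) + exp(6*t), 2*t*exp(6*t), -5*t*exp(6*t)]
  [-2*t*exp(6*t), -2*t*exp(6*t) + exp(6*t), 5*t*exp(6*t)]
  [0, 0, exp(6*t)]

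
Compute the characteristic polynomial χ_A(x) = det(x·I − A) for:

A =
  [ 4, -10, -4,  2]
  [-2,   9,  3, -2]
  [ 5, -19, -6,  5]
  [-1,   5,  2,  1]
x^4 - 8*x^3 + 24*x^2 - 32*x + 16

Expanding det(x·I − A) (e.g. by cofactor expansion or by noting that A is similar to its Jordan form J, which has the same characteristic polynomial as A) gives
  χ_A(x) = x^4 - 8*x^3 + 24*x^2 - 32*x + 16
which factors as (x - 2)^4. The eigenvalues (with algebraic multiplicities) are λ = 2 with multiplicity 4.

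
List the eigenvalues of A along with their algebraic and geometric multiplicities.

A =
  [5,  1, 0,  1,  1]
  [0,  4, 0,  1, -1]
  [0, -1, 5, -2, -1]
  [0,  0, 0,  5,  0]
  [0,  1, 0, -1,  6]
λ = 5: alg = 5, geom = 3

Step 1 — factor the characteristic polynomial to read off the algebraic multiplicities:
  χ_A(x) = (x - 5)^5

Step 2 — compute geometric multiplicities via the rank-nullity identity g(λ) = n − rank(A − λI):
  rank(A − (5)·I) = 2, so dim ker(A − (5)·I) = n − 2 = 3

Summary:
  λ = 5: algebraic multiplicity = 5, geometric multiplicity = 3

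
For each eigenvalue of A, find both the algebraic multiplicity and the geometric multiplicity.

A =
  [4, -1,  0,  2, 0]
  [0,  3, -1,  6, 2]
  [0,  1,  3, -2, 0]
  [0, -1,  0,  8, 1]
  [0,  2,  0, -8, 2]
λ = 4: alg = 5, geom = 2

Step 1 — factor the characteristic polynomial to read off the algebraic multiplicities:
  χ_A(x) = (x - 4)^5

Step 2 — compute geometric multiplicities via the rank-nullity identity g(λ) = n − rank(A − λI):
  rank(A − (4)·I) = 3, so dim ker(A − (4)·I) = n − 3 = 2

Summary:
  λ = 4: algebraic multiplicity = 5, geometric multiplicity = 2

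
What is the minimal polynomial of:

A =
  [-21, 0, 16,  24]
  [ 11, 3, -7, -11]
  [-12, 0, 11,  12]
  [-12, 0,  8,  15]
x^3 - 5*x^2 + 3*x + 9

The characteristic polynomial is χ_A(x) = (x - 3)^3*(x + 1), so the eigenvalues are known. The minimal polynomial is
  m_A(x) = Π_λ (x − λ)^{k_λ}
where k_λ is the size of the *largest* Jordan block for λ (equivalently, the smallest k with (A − λI)^k v = 0 for every generalised eigenvector v of λ).

  λ = -1: largest Jordan block has size 1, contributing (x + 1)
  λ = 3: largest Jordan block has size 2, contributing (x − 3)^2

So m_A(x) = (x - 3)^2*(x + 1) = x^3 - 5*x^2 + 3*x + 9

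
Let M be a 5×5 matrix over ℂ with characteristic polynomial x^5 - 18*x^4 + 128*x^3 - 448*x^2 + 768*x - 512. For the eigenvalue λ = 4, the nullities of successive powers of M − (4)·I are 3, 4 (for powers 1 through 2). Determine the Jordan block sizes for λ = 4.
Block sizes for λ = 4: [2, 1, 1]

From the dimensions of kernels of powers, the number of Jordan blocks of size at least j is d_j − d_{j−1} where d_j = dim ker(N^j) (with d_0 = 0). Computing the differences gives [3, 1].
The number of blocks of size exactly k is (#blocks of size ≥ k) − (#blocks of size ≥ k + 1), so the partition is: 2 block(s) of size 1, 1 block(s) of size 2.
In nonincreasing order the block sizes are [2, 1, 1].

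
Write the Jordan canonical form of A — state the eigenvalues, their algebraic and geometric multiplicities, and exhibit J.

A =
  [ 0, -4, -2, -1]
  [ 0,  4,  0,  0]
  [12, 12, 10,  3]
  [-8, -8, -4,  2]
J_2(4) ⊕ J_1(4) ⊕ J_1(4)

The characteristic polynomial is
  det(x·I − A) = x^4 - 16*x^3 + 96*x^2 - 256*x + 256 = (x - 4)^4

Eigenvalues and multiplicities (the geometric multiplicity of λ is n − rank(A − λI), which equals the number of Jordan blocks for λ):
  λ = 4: algebraic multiplicity = 4, geometric multiplicity = 3

Determining the block sizes for each eigenvalue:
  λ = 4: 3 blocks summing to 4 forces exactly one block of size 2 and the rest size 1 → block sizes [2, 1, 1]

Assembling the blocks gives a Jordan form
J =
  [4, 1, 0, 0]
  [0, 4, 0, 0]
  [0, 0, 4, 0]
  [0, 0, 0, 4]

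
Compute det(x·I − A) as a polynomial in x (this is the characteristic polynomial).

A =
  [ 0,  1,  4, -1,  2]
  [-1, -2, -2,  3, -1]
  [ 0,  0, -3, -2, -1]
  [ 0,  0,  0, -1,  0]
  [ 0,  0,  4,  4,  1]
x^5 + 5*x^4 + 10*x^3 + 10*x^2 + 5*x + 1

Expanding det(x·I − A) (e.g. by cofactor expansion or by noting that A is similar to its Jordan form J, which has the same characteristic polynomial as A) gives
  χ_A(x) = x^5 + 5*x^4 + 10*x^3 + 10*x^2 + 5*x + 1
which factors as (x + 1)^5. The eigenvalues (with algebraic multiplicities) are λ = -1 with multiplicity 5.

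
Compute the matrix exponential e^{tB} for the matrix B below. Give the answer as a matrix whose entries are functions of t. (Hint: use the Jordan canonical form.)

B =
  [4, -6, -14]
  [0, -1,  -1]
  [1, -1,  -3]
e^{tB} =
  [t^2 + 4*t + 1, -2*t^2 - 6*t, -4*t^2 - 14*t]
  [-t^2/2, t^2 - t + 1, 2*t^2 - t]
  [t^2/2 + t, -t^2 - t, -2*t^2 - 3*t + 1]

Strategy: write B = P · J · P⁻¹ where J is a Jordan canonical form, so e^{tB} = P · e^{tJ} · P⁻¹, and e^{tJ} can be computed block-by-block.

B has Jordan form
J =
  [0, 1, 0]
  [0, 0, 1]
  [0, 0, 0]
(up to reordering of blocks).

Per-block formulas:
  For a 3×3 Jordan block J_3(0): exp(t · J_3(0)) = e^(0t)·(I + t·N + (t^2/2)·N^2), where N is the 3×3 nilpotent shift.

After assembling e^{tJ} and conjugating by P, we get:

e^{tB} =
  [t^2 + 4*t + 1, -2*t^2 - 6*t, -4*t^2 - 14*t]
  [-t^2/2, t^2 - t + 1, 2*t^2 - t]
  [t^2/2 + t, -t^2 - t, -2*t^2 - 3*t + 1]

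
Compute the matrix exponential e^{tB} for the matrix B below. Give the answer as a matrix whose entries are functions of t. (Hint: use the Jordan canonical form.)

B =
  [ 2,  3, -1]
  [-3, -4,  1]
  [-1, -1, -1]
e^{tB} =
  [t^2*exp(-t)/2 + 3*t*exp(-t) + exp(-t), t^2*exp(-t)/2 + 3*t*exp(-t), -t*exp(-t)]
  [-t^2*exp(-t)/2 - 3*t*exp(-t), -t^2*exp(-t)/2 - 3*t*exp(-t) + exp(-t), t*exp(-t)]
  [-t*exp(-t), -t*exp(-t), exp(-t)]

Strategy: write B = P · J · P⁻¹ where J is a Jordan canonical form, so e^{tB} = P · e^{tJ} · P⁻¹, and e^{tJ} can be computed block-by-block.

B has Jordan form
J =
  [-1,  1,  0]
  [ 0, -1,  1]
  [ 0,  0, -1]
(up to reordering of blocks).

Per-block formulas:
  For a 3×3 Jordan block J_3(-1): exp(t · J_3(-1)) = e^(-1t)·(I + t·N + (t^2/2)·N^2), where N is the 3×3 nilpotent shift.

After assembling e^{tJ} and conjugating by P, we get:

e^{tB} =
  [t^2*exp(-t)/2 + 3*t*exp(-t) + exp(-t), t^2*exp(-t)/2 + 3*t*exp(-t), -t*exp(-t)]
  [-t^2*exp(-t)/2 - 3*t*exp(-t), -t^2*exp(-t)/2 - 3*t*exp(-t) + exp(-t), t*exp(-t)]
  [-t*exp(-t), -t*exp(-t), exp(-t)]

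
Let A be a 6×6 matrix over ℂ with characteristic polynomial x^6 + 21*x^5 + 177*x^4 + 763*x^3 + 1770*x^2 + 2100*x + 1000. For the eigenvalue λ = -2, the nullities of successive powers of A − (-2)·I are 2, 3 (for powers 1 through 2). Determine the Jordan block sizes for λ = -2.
Block sizes for λ = -2: [2, 1]

From the dimensions of kernels of powers, the number of Jordan blocks of size at least j is d_j − d_{j−1} where d_j = dim ker(N^j) (with d_0 = 0). Computing the differences gives [2, 1].
The number of blocks of size exactly k is (#blocks of size ≥ k) − (#blocks of size ≥ k + 1), so the partition is: 1 block(s) of size 1, 1 block(s) of size 2.
In nonincreasing order the block sizes are [2, 1].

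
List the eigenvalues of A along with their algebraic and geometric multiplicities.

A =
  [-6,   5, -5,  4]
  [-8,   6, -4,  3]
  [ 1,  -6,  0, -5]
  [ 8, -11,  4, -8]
λ = -5: alg = 2, geom = 1; λ = 1: alg = 2, geom = 1

Step 1 — factor the characteristic polynomial to read off the algebraic multiplicities:
  χ_A(x) = (x - 1)^2*(x + 5)^2

Step 2 — compute geometric multiplicities via the rank-nullity identity g(λ) = n − rank(A − λI):
  rank(A − (-5)·I) = 3, so dim ker(A − (-5)·I) = n − 3 = 1
  rank(A − (1)·I) = 3, so dim ker(A − (1)·I) = n − 3 = 1

Summary:
  λ = -5: algebraic multiplicity = 2, geometric multiplicity = 1
  λ = 1: algebraic multiplicity = 2, geometric multiplicity = 1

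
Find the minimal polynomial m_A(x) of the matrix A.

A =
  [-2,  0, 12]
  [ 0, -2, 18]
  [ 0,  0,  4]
x^2 - 2*x - 8

The characteristic polynomial is χ_A(x) = (x - 4)*(x + 2)^2, so the eigenvalues are known. The minimal polynomial is
  m_A(x) = Π_λ (x − λ)^{k_λ}
where k_λ is the size of the *largest* Jordan block for λ (equivalently, the smallest k with (A − λI)^k v = 0 for every generalised eigenvector v of λ).

  λ = -2: largest Jordan block has size 1, contributing (x + 2)
  λ = 4: largest Jordan block has size 1, contributing (x − 4)

So m_A(x) = (x - 4)*(x + 2) = x^2 - 2*x - 8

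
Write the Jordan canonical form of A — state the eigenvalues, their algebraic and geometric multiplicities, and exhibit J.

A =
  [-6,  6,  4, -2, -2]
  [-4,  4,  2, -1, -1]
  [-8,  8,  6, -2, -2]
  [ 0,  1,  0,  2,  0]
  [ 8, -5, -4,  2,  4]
J_3(2) ⊕ J_1(2) ⊕ J_1(2)

The characteristic polynomial is
  det(x·I − A) = x^5 - 10*x^4 + 40*x^3 - 80*x^2 + 80*x - 32 = (x - 2)^5

Eigenvalues and multiplicities (the geometric multiplicity of λ is n − rank(A − λI), which equals the number of Jordan blocks for λ):
  λ = 2: algebraic multiplicity = 5, geometric multiplicity = 3

Determining the block sizes for each eigenvalue:
  λ = 2: with am = 5 and gm = 3, the partition is not yet determined (e.g. several partitions of 5 into 3 parts exist). Let N = A − (2)·I. Computing rank(N^1) = 2, rank(N^2) = 1, rank(N^3) = 0; the number of blocks of size ≥ j is rank(N^{j−1}) − rank(N^j), giving [3, 1, 1]. So we have 1 block(s) of size 3, 2 block(s) of size 1 → block sizes [3, 1, 1]

Assembling the blocks gives a Jordan form
J =
  [2, 1, 0, 0, 0]
  [0, 2, 1, 0, 0]
  [0, 0, 2, 0, 0]
  [0, 0, 0, 2, 0]
  [0, 0, 0, 0, 2]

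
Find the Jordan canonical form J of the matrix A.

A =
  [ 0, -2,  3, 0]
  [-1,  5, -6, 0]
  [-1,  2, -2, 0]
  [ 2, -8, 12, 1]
J_3(1) ⊕ J_1(1)

The characteristic polynomial is
  det(x·I − A) = x^4 - 4*x^3 + 6*x^2 - 4*x + 1 = (x - 1)^4

Eigenvalues and multiplicities (the geometric multiplicity of λ is n − rank(A − λI), which equals the number of Jordan blocks for λ):
  λ = 1: algebraic multiplicity = 4, geometric multiplicity = 2

Determining the block sizes for each eigenvalue:
  λ = 1: with am = 4 and gm = 2, the partition is not yet determined (e.g. several partitions of 4 into 2 parts exist). Let N = A − (1)·I. Computing rank(N^1) = 2, rank(N^2) = 1, rank(N^3) = 0; the number of blocks of size ≥ j is rank(N^{j−1}) − rank(N^j), giving [2, 1, 1]. So we have 1 block(s) of size 3, 1 block(s) of size 1 → block sizes [3, 1]

Assembling the blocks gives a Jordan form
J =
  [1, 1, 0, 0]
  [0, 1, 1, 0]
  [0, 0, 1, 0]
  [0, 0, 0, 1]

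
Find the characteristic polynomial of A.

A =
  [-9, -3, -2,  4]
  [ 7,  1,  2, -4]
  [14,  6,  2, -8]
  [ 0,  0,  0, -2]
x^4 + 8*x^3 + 24*x^2 + 32*x + 16

Expanding det(x·I − A) (e.g. by cofactor expansion or by noting that A is similar to its Jordan form J, which has the same characteristic polynomial as A) gives
  χ_A(x) = x^4 + 8*x^3 + 24*x^2 + 32*x + 16
which factors as (x + 2)^4. The eigenvalues (with algebraic multiplicities) are λ = -2 with multiplicity 4.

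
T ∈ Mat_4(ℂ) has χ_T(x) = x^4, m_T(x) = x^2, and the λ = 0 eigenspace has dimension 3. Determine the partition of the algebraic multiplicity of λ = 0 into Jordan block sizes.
Block sizes for λ = 0: [2, 1, 1]

Step 1 — from the characteristic polynomial, algebraic multiplicity of λ = 0 is 4. From dim ker(T − (0)·I) = 3, there are exactly 3 Jordan blocks for λ = 0.
Step 2 — from the minimal polynomial, the factor (x − 0)^2 tells us the largest block for λ = 0 has size 2.
Step 3 — with total size 4, 3 blocks, and largest block 2, the block sizes (in nonincreasing order) are [2, 1, 1].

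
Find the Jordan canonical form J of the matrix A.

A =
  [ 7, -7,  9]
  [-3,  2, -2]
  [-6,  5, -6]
J_3(1)

The characteristic polynomial is
  det(x·I − A) = x^3 - 3*x^2 + 3*x - 1 = (x - 1)^3

Eigenvalues and multiplicities (the geometric multiplicity of λ is n − rank(A − λI), which equals the number of Jordan blocks for λ):
  λ = 1: algebraic multiplicity = 3, geometric multiplicity = 1

Determining the block sizes for each eigenvalue:
  λ = 1: one block (gm = 1), so the single block has size am = 3 → block sizes [3]

Assembling the blocks gives a Jordan form
J =
  [1, 1, 0]
  [0, 1, 1]
  [0, 0, 1]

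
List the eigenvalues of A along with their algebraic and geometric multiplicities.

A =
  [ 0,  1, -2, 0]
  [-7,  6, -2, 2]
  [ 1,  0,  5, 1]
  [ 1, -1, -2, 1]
λ = 3: alg = 4, geom = 2

Step 1 — factor the characteristic polynomial to read off the algebraic multiplicities:
  χ_A(x) = (x - 3)^4

Step 2 — compute geometric multiplicities via the rank-nullity identity g(λ) = n − rank(A − λI):
  rank(A − (3)·I) = 2, so dim ker(A − (3)·I) = n − 2 = 2

Summary:
  λ = 3: algebraic multiplicity = 4, geometric multiplicity = 2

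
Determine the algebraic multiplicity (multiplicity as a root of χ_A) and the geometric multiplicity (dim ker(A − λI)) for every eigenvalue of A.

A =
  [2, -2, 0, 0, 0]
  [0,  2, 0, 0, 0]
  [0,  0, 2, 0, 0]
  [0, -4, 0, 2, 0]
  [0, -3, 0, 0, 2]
λ = 2: alg = 5, geom = 4

Step 1 — factor the characteristic polynomial to read off the algebraic multiplicities:
  χ_A(x) = (x - 2)^5

Step 2 — compute geometric multiplicities via the rank-nullity identity g(λ) = n − rank(A − λI):
  rank(A − (2)·I) = 1, so dim ker(A − (2)·I) = n − 1 = 4

Summary:
  λ = 2: algebraic multiplicity = 5, geometric multiplicity = 4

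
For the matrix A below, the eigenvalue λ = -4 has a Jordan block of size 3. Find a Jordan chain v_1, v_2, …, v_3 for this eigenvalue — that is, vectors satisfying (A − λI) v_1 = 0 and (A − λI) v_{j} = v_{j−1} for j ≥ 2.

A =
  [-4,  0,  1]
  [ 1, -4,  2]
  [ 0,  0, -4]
A Jordan chain for λ = -4 of length 3:
v_1 = (0, 1, 0)ᵀ
v_2 = (1, 2, 0)ᵀ
v_3 = (0, 0, 1)ᵀ

Let N = A − (-4)·I. We want v_3 with N^3 v_3 = 0 but N^2 v_3 ≠ 0; then v_{j-1} := N · v_j for j = 3, …, 2.

Pick v_3 = (0, 0, 1)ᵀ.
Then v_2 = N · v_3 = (1, 2, 0)ᵀ.
Then v_1 = N · v_2 = (0, 1, 0)ᵀ.

Sanity check: (A − (-4)·I) v_1 = (0, 0, 0)ᵀ = 0. ✓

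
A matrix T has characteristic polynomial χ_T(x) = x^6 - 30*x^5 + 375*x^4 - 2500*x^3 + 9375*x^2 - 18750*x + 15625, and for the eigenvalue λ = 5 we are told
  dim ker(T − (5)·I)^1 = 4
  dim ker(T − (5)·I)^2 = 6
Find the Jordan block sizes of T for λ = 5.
Block sizes for λ = 5: [2, 2, 1, 1]

From the dimensions of kernels of powers, the number of Jordan blocks of size at least j is d_j − d_{j−1} where d_j = dim ker(N^j) (with d_0 = 0). Computing the differences gives [4, 2].
The number of blocks of size exactly k is (#blocks of size ≥ k) − (#blocks of size ≥ k + 1), so the partition is: 2 block(s) of size 1, 2 block(s) of size 2.
In nonincreasing order the block sizes are [2, 2, 1, 1].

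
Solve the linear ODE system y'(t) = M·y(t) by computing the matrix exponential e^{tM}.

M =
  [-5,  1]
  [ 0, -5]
e^{tM} =
  [exp(-5*t), t*exp(-5*t)]
  [0, exp(-5*t)]

Strategy: write M = P · J · P⁻¹ where J is a Jordan canonical form, so e^{tM} = P · e^{tJ} · P⁻¹, and e^{tJ} can be computed block-by-block.

M has Jordan form
J =
  [-5,  1]
  [ 0, -5]
(up to reordering of blocks).

Per-block formulas:
  For a 2×2 Jordan block J_2(-5): exp(t · J_2(-5)) = e^(-5t)·(I + t·N), where N is the 2×2 nilpotent shift.

After assembling e^{tJ} and conjugating by P, we get:

e^{tM} =
  [exp(-5*t), t*exp(-5*t)]
  [0, exp(-5*t)]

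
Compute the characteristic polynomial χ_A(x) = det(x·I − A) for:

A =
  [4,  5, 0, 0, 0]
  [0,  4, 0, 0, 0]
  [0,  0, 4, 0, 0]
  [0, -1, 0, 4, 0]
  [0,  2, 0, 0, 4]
x^5 - 20*x^4 + 160*x^3 - 640*x^2 + 1280*x - 1024

Expanding det(x·I − A) (e.g. by cofactor expansion or by noting that A is similar to its Jordan form J, which has the same characteristic polynomial as A) gives
  χ_A(x) = x^5 - 20*x^4 + 160*x^3 - 640*x^2 + 1280*x - 1024
which factors as (x - 4)^5. The eigenvalues (with algebraic multiplicities) are λ = 4 with multiplicity 5.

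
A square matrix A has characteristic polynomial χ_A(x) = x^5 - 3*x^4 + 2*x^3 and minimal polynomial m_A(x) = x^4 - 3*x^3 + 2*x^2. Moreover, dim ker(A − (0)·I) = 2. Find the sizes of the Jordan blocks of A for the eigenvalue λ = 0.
Block sizes for λ = 0: [2, 1]

Step 1 — from the characteristic polynomial, algebraic multiplicity of λ = 0 is 3. From dim ker(A − (0)·I) = 2, there are exactly 2 Jordan blocks for λ = 0.
Step 2 — from the minimal polynomial, the factor (x − 0)^2 tells us the largest block for λ = 0 has size 2.
Step 3 — with total size 3, 2 blocks, and largest block 2, the block sizes (in nonincreasing order) are [2, 1].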